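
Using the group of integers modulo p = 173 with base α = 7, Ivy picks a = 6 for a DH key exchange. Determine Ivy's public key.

9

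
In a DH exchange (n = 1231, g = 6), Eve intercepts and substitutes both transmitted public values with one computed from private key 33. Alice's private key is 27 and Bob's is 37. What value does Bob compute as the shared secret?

1145

Bob receives Eve's public value M = 6^33 mod 1231 instead of the honest one.
6^1 ≡ 6 (mod 1231)
6^2 = (6^1)^2 ≡ 6^2 = 36 ≡ 36 (mod 1231)
6^4 = (6^2)^2 ≡ 36^2 = 1296 ≡ 65 (mod 1231)
6^8 = (6^4)^2 ≡ 65^2 = 4225 ≡ 532 (mod 1231)
6^16 = (6^8)^2 ≡ 532^2 = 283024 ≡ 1125 (mod 1231)
6^32 = (6^16)^2 ≡ 1125^2 = 1265625 ≡ 157 (mod 1231)
6^33 = 6^32 · 6^1 ≡ 157 · 6 ≡ 942 (mod 1231).
So M = 942. Bob computes K = M^37 mod 1231.
942^1 ≡ 942 (mod 1231)
942^2 = (942^1)^2 ≡ 942^2 = 887364 ≡ 1044 (mod 1231)
942^4 = (942^2)^2 ≡ 1044^2 = 1089936 ≡ 501 (mod 1231)
942^8 = (942^4)^2 ≡ 501^2 = 251001 ≡ 1108 (mod 1231)
942^16 = (942^8)^2 ≡ 1108^2 = 1227664 ≡ 357 (mod 1231)
942^32 = (942^16)^2 ≡ 357^2 = 127449 ≡ 656 (mod 1231)
942^37 = 942^32 · 942^4 · 942^1 ≡ 656 · 501 · 942 ≡ 1145 (mod 1231).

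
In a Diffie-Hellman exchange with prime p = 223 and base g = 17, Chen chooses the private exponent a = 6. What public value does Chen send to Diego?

Public value = 17^6 mod 223.
17^1 ≡ 17 (mod 223)
17^2 = (17^1)^2 ≡ 17^2 = 289 ≡ 66 (mod 223)
17^4 = (17^2)^2 ≡ 66^2 = 4356 ≡ 119 (mod 223)
17^6 = 17^4 · 17^2 ≡ 119 · 66 ≡ 49 (mod 223).

49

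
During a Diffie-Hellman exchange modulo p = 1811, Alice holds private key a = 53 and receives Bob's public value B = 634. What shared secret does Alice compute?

Shared key K = 634^53 mod 1811.
634^1 ≡ 634 (mod 1811)
634^2 = (634^1)^2 ≡ 634^2 = 401956 ≡ 1725 (mod 1811)
634^4 = (634^2)^2 ≡ 1725^2 = 2975625 ≡ 152 (mod 1811)
634^8 = (634^4)^2 ≡ 152^2 = 23104 ≡ 1372 (mod 1811)
634^16 = (634^8)^2 ≡ 1372^2 = 1882384 ≡ 755 (mod 1811)
634^32 = (634^16)^2 ≡ 755^2 = 570025 ≡ 1371 (mod 1811)
634^53 = 634^32 · 634^16 · 634^4 · 634^1 ≡ 1371 · 755 · 152 · 634 ≡ 1253 (mod 1811).

1253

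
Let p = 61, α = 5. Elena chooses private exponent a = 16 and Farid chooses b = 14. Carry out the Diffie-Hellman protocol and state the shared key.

12

Elena sends A = α^a mod p = 5^16 mod 61.
5^1 ≡ 5 (mod 61)
5^2 = (5^1)^2 ≡ 5^2 = 25 ≡ 25 (mod 61)
5^4 = (5^2)^2 ≡ 25^2 = 625 ≡ 15 (mod 61)
5^8 = (5^4)^2 ≡ 15^2 = 225 ≡ 42 (mod 61)
5^16 = (5^8)^2 ≡ 42^2 = 1764 ≡ 56 (mod 61)
So A = 56. Farid then computes K = A^b mod p = 56^14 mod 61.
56^1 ≡ 56 (mod 61)
56^2 = (56^1)^2 ≡ 56^2 = 3136 ≡ 25 (mod 61)
56^4 = (56^2)^2 ≡ 25^2 = 625 ≡ 15 (mod 61)
56^8 = (56^4)^2 ≡ 15^2 = 225 ≡ 42 (mod 61)
56^14 = 56^8 · 56^4 · 56^2 ≡ 42 · 15 · 25 ≡ 12 (mod 61).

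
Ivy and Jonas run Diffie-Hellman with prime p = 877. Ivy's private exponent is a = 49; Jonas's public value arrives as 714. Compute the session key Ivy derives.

Shared key K = 714^49 mod 877.
714^1 ≡ 714 (mod 877)
714^2 = (714^1)^2 ≡ 714^2 = 509796 ≡ 259 (mod 877)
714^4 = (714^2)^2 ≡ 259^2 = 67081 ≡ 429 (mod 877)
714^8 = (714^4)^2 ≡ 429^2 = 184041 ≡ 748 (mod 877)
714^16 = (714^8)^2 ≡ 748^2 = 559504 ≡ 855 (mod 877)
714^32 = (714^16)^2 ≡ 855^2 = 731025 ≡ 484 (mod 877)
714^49 = 714^32 · 714^16 · 714^1 ≡ 484 · 855 · 714 ≡ 41 (mod 877).

41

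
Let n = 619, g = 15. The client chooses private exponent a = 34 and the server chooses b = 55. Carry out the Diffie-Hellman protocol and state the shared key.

The client sends A = g^a mod n = 15^34 mod 619.
15^1 ≡ 15 (mod 619)
15^2 = (15^1)^2 ≡ 15^2 = 225 ≡ 225 (mod 619)
15^4 = (15^2)^2 ≡ 225^2 = 50625 ≡ 486 (mod 619)
15^8 = (15^4)^2 ≡ 486^2 = 236196 ≡ 357 (mod 619)
15^16 = (15^8)^2 ≡ 357^2 = 127449 ≡ 554 (mod 619)
15^32 = (15^16)^2 ≡ 554^2 = 306916 ≡ 511 (mod 619)
15^34 = 15^32 · 15^2 ≡ 511 · 225 ≡ 460 (mod 619).
So A = 460. The server then computes K = A^b mod n = 460^55 mod 619.
460^1 ≡ 460 (mod 619)
460^2 = (460^1)^2 ≡ 460^2 = 211600 ≡ 521 (mod 619)
460^4 = (460^2)^2 ≡ 521^2 = 271441 ≡ 319 (mod 619)
460^8 = (460^4)^2 ≡ 319^2 = 101761 ≡ 245 (mod 619)
460^16 = (460^8)^2 ≡ 245^2 = 60025 ≡ 601 (mod 619)
460^32 = (460^16)^2 ≡ 601^2 = 361201 ≡ 324 (mod 619)
460^55 = 460^32 · 460^16 · 460^4 · 460^2 · 460^1 ≡ 324 · 601 · 319 · 521 · 460 ≡ 554 (mod 619).

554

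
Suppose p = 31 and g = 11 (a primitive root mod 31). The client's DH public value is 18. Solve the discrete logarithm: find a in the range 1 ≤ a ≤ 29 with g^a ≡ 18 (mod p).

Try successive powers of 11 modulo 31:
11^1 ≡ 11
11^2 ≡ 28
11^3 ≡ 29
11^4 ≡ 9
11^5 ≡ 6
11^6 ≡ 4
11^7 ≡ 13
11^8 ≡ 19
11^9 ≡ 23
11^10 ≡ 5
11^11 ≡ 24
11^12 ≡ 16
11^13 ≡ 21
11^14 ≡ 14
11^15 ≡ 30
11^16 ≡ 20
11^17 ≡ 3
11^18 ≡ 2
11^19 ≡ 22
11^20 ≡ 25
11^21 ≡ 27
11^22 ≡ 18
Found: a = 22.

22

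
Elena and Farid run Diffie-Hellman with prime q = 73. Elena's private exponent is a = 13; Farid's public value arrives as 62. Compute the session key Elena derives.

Shared key K = 62^13 mod 73.
62^1 ≡ 62 (mod 73)
62^2 = (62^1)^2 ≡ 62^2 = 3844 ≡ 48 (mod 73)
62^4 = (62^2)^2 ≡ 48^2 = 2304 ≡ 41 (mod 73)
62^8 = (62^4)^2 ≡ 41^2 = 1681 ≡ 2 (mod 73)
62^13 = 62^8 · 62^4 · 62^1 ≡ 2 · 41 · 62 ≡ 47 (mod 73).

47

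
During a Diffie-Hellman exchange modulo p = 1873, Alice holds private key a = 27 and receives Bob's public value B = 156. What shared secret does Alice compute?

Shared key K = 156^27 mod 1873.
156^1 ≡ 156 (mod 1873)
156^2 = (156^1)^2 ≡ 156^2 = 24336 ≡ 1860 (mod 1873)
156^4 = (156^2)^2 ≡ 1860^2 = 3459600 ≡ 169 (mod 1873)
156^8 = (156^4)^2 ≡ 169^2 = 28561 ≡ 466 (mod 1873)
156^16 = (156^8)^2 ≡ 466^2 = 217156 ≡ 1761 (mod 1873)
156^27 = 156^16 · 156^8 · 156^2 · 156^1 ≡ 1761 · 466 · 1860 · 156 ≡ 273 (mod 1873).

273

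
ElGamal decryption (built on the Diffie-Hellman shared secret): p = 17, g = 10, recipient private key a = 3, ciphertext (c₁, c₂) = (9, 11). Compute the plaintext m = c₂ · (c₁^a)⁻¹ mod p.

3

Shared mask s = c₁^a mod p = 9^3 mod 17.
9^1 ≡ 9 (mod 17)
9^2 = (9^1)^2 ≡ 9^2 = 81 ≡ 13 (mod 17)
9^3 = 9^2 · 9^1 ≡ 13 · 9 ≡ 15 (mod 17).
So s = 15; s⁻¹ ≡ 8 (mod 17).
m = c₂ · s⁻¹ mod 17 = 11 · 8 mod 17 = 3.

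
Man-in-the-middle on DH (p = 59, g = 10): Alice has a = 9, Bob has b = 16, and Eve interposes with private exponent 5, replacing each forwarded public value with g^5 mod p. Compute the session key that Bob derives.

19

Bob receives Eve's public value M = 10^5 mod 59 instead of the honest one.
10^1 ≡ 10 (mod 59)
10^2 = (10^1)^2 ≡ 10^2 = 100 ≡ 41 (mod 59)
10^4 = (10^2)^2 ≡ 41^2 = 1681 ≡ 29 (mod 59)
10^5 = 10^4 · 10^1 ≡ 29 · 10 ≡ 54 (mod 59).
So M = 54. Bob computes K = M^16 mod 59.
54^1 ≡ 54 (mod 59)
54^2 = (54^1)^2 ≡ 54^2 = 2916 ≡ 25 (mod 59)
54^4 = (54^2)^2 ≡ 25^2 = 625 ≡ 35 (mod 59)
54^8 = (54^4)^2 ≡ 35^2 = 1225 ≡ 45 (mod 59)
54^16 = (54^8)^2 ≡ 45^2 = 2025 ≡ 19 (mod 59)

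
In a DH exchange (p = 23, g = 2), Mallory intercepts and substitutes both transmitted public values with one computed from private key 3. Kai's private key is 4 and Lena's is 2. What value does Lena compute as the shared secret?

Lena receives Mallory's public value M = 2^3 mod 23 instead of the honest one.
2^1 ≡ 2 (mod 23)
2^2 = (2^1)^2 ≡ 2^2 = 4 ≡ 4 (mod 23)
2^3 = 2^2 · 2^1 ≡ 4 · 2 ≡ 8 (mod 23).
So M = 8. Lena computes K = M^2 mod 23.
8^1 ≡ 8 (mod 23)
8^2 = (8^1)^2 ≡ 8^2 = 64 ≡ 18 (mod 23)

18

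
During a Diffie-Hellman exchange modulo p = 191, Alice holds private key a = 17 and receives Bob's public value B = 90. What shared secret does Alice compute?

92

Shared key K = 90^17 mod 191.
90^1 ≡ 90 (mod 191)
90^2 = (90^1)^2 ≡ 90^2 = 8100 ≡ 78 (mod 191)
90^4 = (90^2)^2 ≡ 78^2 = 6084 ≡ 163 (mod 191)
90^8 = (90^4)^2 ≡ 163^2 = 26569 ≡ 20 (mod 191)
90^16 = (90^8)^2 ≡ 20^2 = 400 ≡ 18 (mod 191)
90^17 = 90^16 · 90^1 ≡ 18 · 90 ≡ 92 (mod 191).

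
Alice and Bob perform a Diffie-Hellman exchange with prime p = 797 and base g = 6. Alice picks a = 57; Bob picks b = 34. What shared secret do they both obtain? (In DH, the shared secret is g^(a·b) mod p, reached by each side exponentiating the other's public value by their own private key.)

153

Bob sends B = g^b mod p = 6^34 mod 797.
6^1 ≡ 6 (mod 797)
6^2 = (6^1)^2 ≡ 6^2 = 36 ≡ 36 (mod 797)
6^4 = (6^2)^2 ≡ 36^2 = 1296 ≡ 499 (mod 797)
6^8 = (6^4)^2 ≡ 499^2 = 249001 ≡ 337 (mod 797)
6^16 = (6^8)^2 ≡ 337^2 = 113569 ≡ 395 (mod 797)
6^32 = (6^16)^2 ≡ 395^2 = 156025 ≡ 610 (mod 797)
6^34 = 6^32 · 6^2 ≡ 610 · 36 ≡ 441 (mod 797).
So B = 441. Alice then computes K = B^a mod p = 441^57 mod 797.
441^1 ≡ 441 (mod 797)
441^2 = (441^1)^2 ≡ 441^2 = 194481 ≡ 13 (mod 797)
441^4 = (441^2)^2 ≡ 13^2 = 169 ≡ 169 (mod 797)
441^8 = (441^4)^2 ≡ 169^2 = 28561 ≡ 666 (mod 797)
441^16 = (441^8)^2 ≡ 666^2 = 443556 ≡ 424 (mod 797)
441^32 = (441^16)^2 ≡ 424^2 = 179776 ≡ 451 (mod 797)
441^57 = 441^32 · 441^16 · 441^8 · 441^1 ≡ 451 · 424 · 666 · 441 ≡ 153 (mod 797).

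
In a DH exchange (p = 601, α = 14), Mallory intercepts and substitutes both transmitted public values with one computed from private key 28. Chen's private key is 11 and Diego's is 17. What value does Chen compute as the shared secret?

Chen receives Mallory's public value M = 14^28 mod 601 instead of the honest one.
14^1 ≡ 14 (mod 601)
14^2 = (14^1)^2 ≡ 14^2 = 196 ≡ 196 (mod 601)
14^4 = (14^2)^2 ≡ 196^2 = 38416 ≡ 553 (mod 601)
14^8 = (14^4)^2 ≡ 553^2 = 305809 ≡ 501 (mod 601)
14^16 = (14^8)^2 ≡ 501^2 = 251001 ≡ 384 (mod 601)
14^28 = 14^16 · 14^8 · 14^4 ≡ 384 · 501 · 553 ≡ 534 (mod 601).
So M = 534. Chen computes K = M^11 mod 601.
534^1 ≡ 534 (mod 601)
534^2 = (534^1)^2 ≡ 534^2 = 285156 ≡ 282 (mod 601)
534^4 = (534^2)^2 ≡ 282^2 = 79524 ≡ 192 (mod 601)
534^8 = (534^4)^2 ≡ 192^2 = 36864 ≡ 203 (mod 601)
534^11 = 534^8 · 534^2 · 534^1 ≡ 203 · 282 · 534 ≡ 100 (mod 601).

100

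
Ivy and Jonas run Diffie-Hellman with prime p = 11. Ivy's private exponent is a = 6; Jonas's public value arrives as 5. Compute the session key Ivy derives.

5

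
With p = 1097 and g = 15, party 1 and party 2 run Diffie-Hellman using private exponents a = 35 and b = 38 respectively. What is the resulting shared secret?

596

Party 1 sends A = g^a mod p = 15^35 mod 1097.
15^1 ≡ 15 (mod 1097)
15^2 = (15^1)^2 ≡ 15^2 = 225 ≡ 225 (mod 1097)
15^4 = (15^2)^2 ≡ 225^2 = 50625 ≡ 163 (mod 1097)
15^8 = (15^4)^2 ≡ 163^2 = 26569 ≡ 241 (mod 1097)
15^16 = (15^8)^2 ≡ 241^2 = 58081 ≡ 1037 (mod 1097)
15^32 = (15^16)^2 ≡ 1037^2 = 1075369 ≡ 309 (mod 1097)
15^35 = 15^32 · 15^2 · 15^1 ≡ 309 · 225 · 15 ≡ 725 (mod 1097).
So A = 725. Party 2 then computes K = A^b mod p = 725^38 mod 1097.
725^1 ≡ 725 (mod 1097)
725^2 = (725^1)^2 ≡ 725^2 = 525625 ≡ 162 (mod 1097)
725^4 = (725^2)^2 ≡ 162^2 = 26244 ≡ 1013 (mod 1097)
725^8 = (725^4)^2 ≡ 1013^2 = 1026169 ≡ 474 (mod 1097)
725^16 = (725^8)^2 ≡ 474^2 = 224676 ≡ 888 (mod 1097)
725^32 = (725^16)^2 ≡ 888^2 = 788544 ≡ 898 (mod 1097)
725^38 = 725^32 · 725^4 · 725^2 ≡ 898 · 1013 · 162 ≡ 596 (mod 1097).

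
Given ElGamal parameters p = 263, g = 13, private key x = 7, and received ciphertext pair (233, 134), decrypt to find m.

Shared mask s = c₁^x mod p = 233^7 mod 263.
233^1 ≡ 233 (mod 263)
233^2 = (233^1)^2 ≡ 233^2 = 54289 ≡ 111 (mod 263)
233^4 = (233^2)^2 ≡ 111^2 = 12321 ≡ 223 (mod 263)
233^7 = 233^4 · 233^2 · 233^1 ≡ 223 · 111 · 233 ≡ 122 (mod 263).
So s = 122; s⁻¹ ≡ 166 (mod 263).
m = c₂ · s⁻¹ mod 263 = 134 · 166 mod 263 = 152.

152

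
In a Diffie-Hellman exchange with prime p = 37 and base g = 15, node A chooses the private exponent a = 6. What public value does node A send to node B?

27

Public value = 15^6 mod 37.
15^1 ≡ 15 (mod 37)
15^2 = (15^1)^2 ≡ 15^2 = 225 ≡ 3 (mod 37)
15^4 = (15^2)^2 ≡ 3^2 = 9 ≡ 9 (mod 37)
15^6 = 15^4 · 15^2 ≡ 9 · 3 ≡ 27 (mod 37).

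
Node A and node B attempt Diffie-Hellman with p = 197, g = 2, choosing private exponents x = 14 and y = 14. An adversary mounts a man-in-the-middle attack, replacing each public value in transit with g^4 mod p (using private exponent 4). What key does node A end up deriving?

Node A receives an adversary's public value M = 2^4 mod 197 instead of the honest one.
2^1 ≡ 2 (mod 197)
2^2 = (2^1)^2 ≡ 2^2 = 4 ≡ 4 (mod 197)
2^4 = (2^2)^2 ≡ 4^2 = 16 ≡ 16 (mod 197)
So M = 16. Node A computes K = M^14 mod 197.
16^1 ≡ 16 (mod 197)
16^2 = (16^1)^2 ≡ 16^2 = 256 ≡ 59 (mod 197)
16^4 = (16^2)^2 ≡ 59^2 = 3481 ≡ 132 (mod 197)
16^8 = (16^4)^2 ≡ 132^2 = 17424 ≡ 88 (mod 197)
16^14 = 16^8 · 16^4 · 16^2 ≡ 88 · 132 · 59 ≡ 178 (mod 197).

178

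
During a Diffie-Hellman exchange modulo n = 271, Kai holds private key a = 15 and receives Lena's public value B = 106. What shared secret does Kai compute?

Shared key K = 106^15 mod 271.
106^1 ≡ 106 (mod 271)
106^2 = (106^1)^2 ≡ 106^2 = 11236 ≡ 125 (mod 271)
106^4 = (106^2)^2 ≡ 125^2 = 15625 ≡ 178 (mod 271)
106^8 = (106^4)^2 ≡ 178^2 = 31684 ≡ 248 (mod 271)
106^15 = 106^8 · 106^4 · 106^2 · 106^1 ≡ 248 · 178 · 125 · 106 ≡ 28 (mod 271).

28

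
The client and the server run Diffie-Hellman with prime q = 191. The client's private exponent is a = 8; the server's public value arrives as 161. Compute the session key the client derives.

Shared key K = 161^8 mod 191.
161^1 ≡ 161 (mod 191)
161^2 = (161^1)^2 ≡ 161^2 = 25921 ≡ 136 (mod 191)
161^4 = (161^2)^2 ≡ 136^2 = 18496 ≡ 160 (mod 191)
161^8 = (161^4)^2 ≡ 160^2 = 25600 ≡ 6 (mod 191)

6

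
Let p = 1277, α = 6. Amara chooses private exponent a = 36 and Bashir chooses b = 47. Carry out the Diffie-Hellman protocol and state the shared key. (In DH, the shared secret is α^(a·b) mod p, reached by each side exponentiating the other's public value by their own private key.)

Bashir sends B = α^b mod p = 6^47 mod 1277.
6^1 ≡ 6 (mod 1277)
6^2 = (6^1)^2 ≡ 6^2 = 36 ≡ 36 (mod 1277)
6^4 = (6^2)^2 ≡ 36^2 = 1296 ≡ 19 (mod 1277)
6^8 = (6^4)^2 ≡ 19^2 = 361 ≡ 361 (mod 1277)
6^16 = (6^8)^2 ≡ 361^2 = 130321 ≡ 67 (mod 1277)
6^32 = (6^16)^2 ≡ 67^2 = 4489 ≡ 658 (mod 1277)
6^47 = 6^32 · 6^8 · 6^4 · 6^2 · 6^1 ≡ 658 · 361 · 19 · 36 · 6 ≡ 537 (mod 1277).
So B = 537. Amara then computes K = B^a mod p = 537^36 mod 1277.
537^1 ≡ 537 (mod 1277)
537^2 = (537^1)^2 ≡ 537^2 = 288369 ≡ 1044 (mod 1277)
537^4 = (537^2)^2 ≡ 1044^2 = 1089936 ≡ 655 (mod 1277)
537^8 = (537^4)^2 ≡ 655^2 = 429025 ≡ 1230 (mod 1277)
537^16 = (537^8)^2 ≡ 1230^2 = 1512900 ≡ 932 (mod 1277)
537^32 = (537^16)^2 ≡ 932^2 = 868624 ≡ 264 (mod 1277)
537^36 = 537^32 · 537^4 ≡ 264 · 655 ≡ 525 (mod 1277).

525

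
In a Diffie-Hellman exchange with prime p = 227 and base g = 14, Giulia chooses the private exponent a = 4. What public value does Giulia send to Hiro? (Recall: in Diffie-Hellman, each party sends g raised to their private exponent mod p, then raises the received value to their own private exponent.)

Public value = 14^4 (mod 227).
14^1 ≡ 14 (mod 227)
14^2 = (14^1)^2 ≡ 14^2 = 196 ≡ 196 (mod 227)
14^4 = (14^2)^2 ≡ 196^2 = 38416 ≡ 53 (mod 227)

53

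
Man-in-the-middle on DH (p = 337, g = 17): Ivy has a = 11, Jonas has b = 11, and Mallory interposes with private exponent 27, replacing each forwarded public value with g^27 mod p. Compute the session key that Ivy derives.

260

Ivy receives Mallory's public value M = 17^27 mod 337 instead of the honest one.
17^1 ≡ 17 (mod 337)
17^2 = (17^1)^2 ≡ 17^2 = 289 ≡ 289 (mod 337)
17^4 = (17^2)^2 ≡ 289^2 = 83521 ≡ 282 (mod 337)
17^8 = (17^4)^2 ≡ 282^2 = 79524 ≡ 329 (mod 337)
17^16 = (17^8)^2 ≡ 329^2 = 108241 ≡ 64 (mod 337)
17^27 = 17^16 · 17^8 · 17^2 · 17^1 ≡ 64 · 329 · 289 · 17 ≡ 249 (mod 337).
So M = 249. Ivy computes K = M^11 mod 337.
249^1 ≡ 249 (mod 337)
249^2 = (249^1)^2 ≡ 249^2 = 62001 ≡ 330 (mod 337)
249^4 = (249^2)^2 ≡ 330^2 = 108900 ≡ 49 (mod 337)
249^8 = (249^4)^2 ≡ 49^2 = 2401 ≡ 42 (mod 337)
249^11 = 249^8 · 249^2 · 249^1 ≡ 42 · 330 · 249 ≡ 260 (mod 337).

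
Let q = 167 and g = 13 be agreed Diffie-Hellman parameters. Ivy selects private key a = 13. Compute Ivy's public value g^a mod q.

164

Public value = 13^13 mod 167.
13^1 ≡ 13 (mod 167)
13^2 = (13^1)^2 ≡ 13^2 = 169 ≡ 2 (mod 167)
13^4 = (13^2)^2 ≡ 2^2 = 4 ≡ 4 (mod 167)
13^8 = (13^4)^2 ≡ 4^2 = 16 ≡ 16 (mod 167)
13^13 = 13^8 · 13^4 · 13^1 ≡ 16 · 4 · 13 ≡ 164 (mod 167).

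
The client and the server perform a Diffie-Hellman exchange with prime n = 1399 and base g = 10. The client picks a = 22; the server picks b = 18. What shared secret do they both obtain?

1291

The server sends B = g^b mod n = 10^18 mod 1399.
10^1 ≡ 10 (mod 1399)
10^2 = (10^1)^2 ≡ 10^2 = 100 ≡ 100 (mod 1399)
10^4 = (10^2)^2 ≡ 100^2 = 10000 ≡ 207 (mod 1399)
10^8 = (10^4)^2 ≡ 207^2 = 42849 ≡ 879 (mod 1399)
10^16 = (10^8)^2 ≡ 879^2 = 772641 ≡ 393 (mod 1399)
10^18 = 10^16 · 10^2 ≡ 393 · 100 ≡ 128 (mod 1399).
So B = 128. The client then computes K = B^a mod n = 128^22 mod 1399.
128^1 ≡ 128 (mod 1399)
128^2 = (128^1)^2 ≡ 128^2 = 16384 ≡ 995 (mod 1399)
128^4 = (128^2)^2 ≡ 995^2 = 990025 ≡ 932 (mod 1399)
128^8 = (128^4)^2 ≡ 932^2 = 868624 ≡ 1244 (mod 1399)
128^16 = (128^8)^2 ≡ 1244^2 = 1547536 ≡ 242 (mod 1399)
128^22 = 128^16 · 128^4 · 128^2 ≡ 242 · 932 · 995 ≡ 1291 (mod 1399).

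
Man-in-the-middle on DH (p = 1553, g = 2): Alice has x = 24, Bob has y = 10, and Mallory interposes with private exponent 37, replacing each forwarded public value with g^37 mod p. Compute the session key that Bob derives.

Bob receives Mallory's public value M = 2^37 mod 1553 instead of the honest one.
2^1 ≡ 2 (mod 1553)
2^2 = (2^1)^2 ≡ 2^2 = 4 ≡ 4 (mod 1553)
2^4 = (2^2)^2 ≡ 4^2 = 16 ≡ 16 (mod 1553)
2^8 = (2^4)^2 ≡ 16^2 = 256 ≡ 256 (mod 1553)
2^16 = (2^8)^2 ≡ 256^2 = 65536 ≡ 310 (mod 1553)
2^32 = (2^16)^2 ≡ 310^2 = 96100 ≡ 1367 (mod 1553)
2^37 = 2^32 · 2^4 · 2^1 ≡ 1367 · 16 · 2 ≡ 260 (mod 1553).
So M = 260. Bob computes K = M^10 mod 1553.
260^1 ≡ 260 (mod 1553)
260^2 = (260^1)^2 ≡ 260^2 = 67600 ≡ 821 (mod 1553)
260^4 = (260^2)^2 ≡ 821^2 = 674041 ≡ 39 (mod 1553)
260^8 = (260^4)^2 ≡ 39^2 = 1521 ≡ 1521 (mod 1553)
260^10 = 260^8 · 260^2 ≡ 1521 · 821 ≡ 129 (mod 1553).

129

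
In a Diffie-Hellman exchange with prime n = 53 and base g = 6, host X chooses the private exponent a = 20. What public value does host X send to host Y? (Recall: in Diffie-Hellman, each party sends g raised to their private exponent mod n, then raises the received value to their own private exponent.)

Public value = 6^20 (mod 53).
6^1 ≡ 6 (mod 53)
6^2 = (6^1)^2 ≡ 6^2 = 36 ≡ 36 (mod 53)
6^4 = (6^2)^2 ≡ 36^2 = 1296 ≡ 24 (mod 53)
6^8 = (6^4)^2 ≡ 24^2 = 576 ≡ 46 (mod 53)
6^16 = (6^8)^2 ≡ 46^2 = 2116 ≡ 49 (mod 53)
6^20 = 6^16 · 6^4 ≡ 49 · 24 ≡ 10 (mod 53).

10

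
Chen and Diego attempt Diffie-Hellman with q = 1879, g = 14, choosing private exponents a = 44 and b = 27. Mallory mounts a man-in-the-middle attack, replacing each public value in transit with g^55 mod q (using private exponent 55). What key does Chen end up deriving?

Chen receives Mallory's public value M = 14^55 mod 1879 instead of the honest one.
14^1 ≡ 14 (mod 1879)
14^2 = (14^1)^2 ≡ 14^2 = 196 ≡ 196 (mod 1879)
14^4 = (14^2)^2 ≡ 196^2 = 38416 ≡ 836 (mod 1879)
14^8 = (14^4)^2 ≡ 836^2 = 698896 ≡ 1787 (mod 1879)
14^16 = (14^8)^2 ≡ 1787^2 = 3193369 ≡ 948 (mod 1879)
14^32 = (14^16)^2 ≡ 948^2 = 898704 ≡ 542 (mod 1879)
14^55 = 14^32 · 14^16 · 14^4 · 14^2 · 14^1 ≡ 542 · 948 · 836 · 196 · 14 ≡ 1400 (mod 1879).
So M = 1400. Chen computes K = M^44 mod 1879.
1400^1 ≡ 1400 (mod 1879)
1400^2 = (1400^1)^2 ≡ 1400^2 = 1960000 ≡ 203 (mod 1879)
1400^4 = (1400^2)^2 ≡ 203^2 = 41209 ≡ 1750 (mod 1879)
1400^8 = (1400^4)^2 ≡ 1750^2 = 3062500 ≡ 1609 (mod 1879)
1400^16 = (1400^8)^2 ≡ 1609^2 = 2588881 ≡ 1498 (mod 1879)
1400^32 = (1400^16)^2 ≡ 1498^2 = 2244004 ≡ 478 (mod 1879)
1400^44 = 1400^32 · 1400^8 · 1400^4 ≡ 478 · 1609 · 1750 ≡ 800 (mod 1879).

800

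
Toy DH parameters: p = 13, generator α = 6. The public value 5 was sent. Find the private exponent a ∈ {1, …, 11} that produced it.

Try successive powers of 6 modulo 13:
6^1 ≡ 6
6^2 ≡ 10
6^3 ≡ 8
6^4 ≡ 9
6^5 ≡ 2
6^6 ≡ 12
6^7 ≡ 7
6^8 ≡ 3
6^9 ≡ 5
Found: a = 9.

9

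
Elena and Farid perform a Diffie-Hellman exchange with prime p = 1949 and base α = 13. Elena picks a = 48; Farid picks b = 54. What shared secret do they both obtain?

Farid sends B = α^b mod p = 13^54 mod 1949.
13^1 ≡ 13 (mod 1949)
13^2 = (13^1)^2 ≡ 13^2 = 169 ≡ 169 (mod 1949)
13^4 = (13^2)^2 ≡ 169^2 = 28561 ≡ 1275 (mod 1949)
13^8 = (13^4)^2 ≡ 1275^2 = 1625625 ≡ 159 (mod 1949)
13^16 = (13^8)^2 ≡ 159^2 = 25281 ≡ 1893 (mod 1949)
13^32 = (13^16)^2 ≡ 1893^2 = 3583449 ≡ 1187 (mod 1949)
13^54 = 13^32 · 13^16 · 13^4 · 13^2 ≡ 1187 · 1893 · 1275 · 169 ≡ 625 (mod 1949).
So B = 625. Elena then computes K = B^a mod p = 625^48 mod 1949.
625^1 ≡ 625 (mod 1949)
625^2 = (625^1)^2 ≡ 625^2 = 390625 ≡ 825 (mod 1949)
625^4 = (625^2)^2 ≡ 825^2 = 680625 ≡ 424 (mod 1949)
625^8 = (625^4)^2 ≡ 424^2 = 179776 ≡ 468 (mod 1949)
625^16 = (625^8)^2 ≡ 468^2 = 219024 ≡ 736 (mod 1949)
625^32 = (625^16)^2 ≡ 736^2 = 541696 ≡ 1823 (mod 1949)
625^48 = 625^32 · 625^16 ≡ 1823 · 736 ≡ 816 (mod 1949).

816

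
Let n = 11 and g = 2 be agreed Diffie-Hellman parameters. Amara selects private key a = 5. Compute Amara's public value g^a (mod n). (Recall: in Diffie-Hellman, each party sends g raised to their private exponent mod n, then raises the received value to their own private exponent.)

Public value = 2^5 (mod 11).
2^1 ≡ 2 (mod 11)
2^2 = (2^1)^2 ≡ 2^2 = 4 ≡ 4 (mod 11)
2^4 = (2^2)^2 ≡ 4^2 = 16 ≡ 5 (mod 11)
2^5 = 2^4 · 2^1 ≡ 5 · 2 ≡ 10 (mod 11).

10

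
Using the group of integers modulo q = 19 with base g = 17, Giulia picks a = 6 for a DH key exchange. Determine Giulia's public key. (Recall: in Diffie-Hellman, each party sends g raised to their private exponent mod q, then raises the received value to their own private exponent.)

7

Public value = 17^6 mod 19.
17^1 ≡ 17 (mod 19)
17^2 = (17^1)^2 ≡ 17^2 = 289 ≡ 4 (mod 19)
17^4 = (17^2)^2 ≡ 4^2 = 16 ≡ 16 (mod 19)
17^6 = 17^4 · 17^2 ≡ 16 · 4 ≡ 7 (mod 19).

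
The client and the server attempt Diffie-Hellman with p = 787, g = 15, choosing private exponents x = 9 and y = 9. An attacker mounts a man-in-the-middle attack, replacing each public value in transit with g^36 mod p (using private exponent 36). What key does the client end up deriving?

The client receives an attacker's public value M = 15^36 mod 787 instead of the honest one.
15^1 ≡ 15 (mod 787)
15^2 = (15^1)^2 ≡ 15^2 = 225 ≡ 225 (mod 787)
15^4 = (15^2)^2 ≡ 225^2 = 50625 ≡ 257 (mod 787)
15^8 = (15^4)^2 ≡ 257^2 = 66049 ≡ 728 (mod 787)
15^16 = (15^8)^2 ≡ 728^2 = 529984 ≡ 333 (mod 787)
15^32 = (15^16)^2 ≡ 333^2 = 110889 ≡ 709 (mod 787)
15^36 = 15^32 · 15^4 ≡ 709 · 257 ≡ 416 (mod 787).
So M = 416. The client computes K = M^9 mod 787.
416^1 ≡ 416 (mod 787)
416^2 = (416^1)^2 ≡ 416^2 = 173056 ≡ 703 (mod 787)
416^4 = (416^2)^2 ≡ 703^2 = 494209 ≡ 760 (mod 787)
416^8 = (416^4)^2 ≡ 760^2 = 577600 ≡ 729 (mod 787)
416^9 = 416^8 · 416^1 ≡ 729 · 416 ≡ 269 (mod 787).

269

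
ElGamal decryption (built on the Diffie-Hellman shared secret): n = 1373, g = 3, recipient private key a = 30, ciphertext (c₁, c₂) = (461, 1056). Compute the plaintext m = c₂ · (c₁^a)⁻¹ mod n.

1254

Shared mask s = c₁^a mod n = 461^30 mod 1373.
461^1 ≡ 461 (mod 1373)
461^2 = (461^1)^2 ≡ 461^2 = 212521 ≡ 1079 (mod 1373)
461^4 = (461^2)^2 ≡ 1079^2 = 1164241 ≡ 1310 (mod 1373)
461^8 = (461^4)^2 ≡ 1310^2 = 1716100 ≡ 1223 (mod 1373)
461^16 = (461^8)^2 ≡ 1223^2 = 1495729 ≡ 532 (mod 1373)
461^30 = 461^16 · 461^8 · 461^4 · 461^2 ≡ 532 · 1223 · 1310 · 1079 ≡ 868 (mod 1373).
So s = 868; s⁻¹ ≡ 87 (mod 1373).
m = c₂ · s⁻¹ mod 1373 = 1056 · 87 mod 1373 = 1254.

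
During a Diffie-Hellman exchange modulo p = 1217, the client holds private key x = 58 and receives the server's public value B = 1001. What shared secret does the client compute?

594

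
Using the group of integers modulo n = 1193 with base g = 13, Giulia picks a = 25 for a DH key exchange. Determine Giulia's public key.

Public value = 13^25 mod 1193.
13^1 ≡ 13 (mod 1193)
13^2 = (13^1)^2 ≡ 13^2 = 169 ≡ 169 (mod 1193)
13^4 = (13^2)^2 ≡ 169^2 = 28561 ≡ 1122 (mod 1193)
13^8 = (13^4)^2 ≡ 1122^2 = 1258884 ≡ 269 (mod 1193)
13^16 = (13^8)^2 ≡ 269^2 = 72361 ≡ 781 (mod 1193)
13^25 = 13^16 · 13^8 · 13^1 ≡ 781 · 269 · 13 ≡ 380 (mod 1193).

380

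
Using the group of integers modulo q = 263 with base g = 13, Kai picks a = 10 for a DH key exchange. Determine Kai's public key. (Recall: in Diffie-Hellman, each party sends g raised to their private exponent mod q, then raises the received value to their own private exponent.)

Public value = 13^10 mod 263.
13^1 ≡ 13 (mod 263)
13^2 = (13^1)^2 ≡ 13^2 = 169 ≡ 169 (mod 263)
13^4 = (13^2)^2 ≡ 169^2 = 28561 ≡ 157 (mod 263)
13^8 = (13^4)^2 ≡ 157^2 = 24649 ≡ 190 (mod 263)
13^10 = 13^8 · 13^2 ≡ 190 · 169 ≡ 24 (mod 263).

24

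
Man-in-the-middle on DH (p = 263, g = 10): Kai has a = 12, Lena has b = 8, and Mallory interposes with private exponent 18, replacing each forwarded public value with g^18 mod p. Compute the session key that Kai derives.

Kai receives Mallory's public value M = 10^18 mod 263 instead of the honest one.
10^1 ≡ 10 (mod 263)
10^2 = (10^1)^2 ≡ 10^2 = 100 ≡ 100 (mod 263)
10^4 = (10^2)^2 ≡ 100^2 = 10000 ≡ 6 (mod 263)
10^8 = (10^4)^2 ≡ 6^2 = 36 ≡ 36 (mod 263)
10^16 = (10^8)^2 ≡ 36^2 = 1296 ≡ 244 (mod 263)
10^18 = 10^16 · 10^2 ≡ 244 · 100 ≡ 204 (mod 263).
So M = 204. Kai computes K = M^12 mod 263.
204^1 ≡ 204 (mod 263)
204^2 = (204^1)^2 ≡ 204^2 = 41616 ≡ 62 (mod 263)
204^4 = (204^2)^2 ≡ 62^2 = 3844 ≡ 162 (mod 263)
204^8 = (204^4)^2 ≡ 162^2 = 26244 ≡ 207 (mod 263)
204^12 = 204^8 · 204^4 ≡ 207 · 162 ≡ 133 (mod 263).

133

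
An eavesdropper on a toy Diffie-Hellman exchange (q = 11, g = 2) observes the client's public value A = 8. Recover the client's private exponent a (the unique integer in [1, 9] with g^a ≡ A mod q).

Try successive powers of 2 modulo 11:
2^1 ≡ 2
2^2 ≡ 4
2^3 ≡ 8
Found: a = 3.

3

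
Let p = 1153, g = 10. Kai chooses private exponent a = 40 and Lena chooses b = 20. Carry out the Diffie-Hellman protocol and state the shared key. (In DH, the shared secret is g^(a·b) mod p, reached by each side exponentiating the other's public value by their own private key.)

47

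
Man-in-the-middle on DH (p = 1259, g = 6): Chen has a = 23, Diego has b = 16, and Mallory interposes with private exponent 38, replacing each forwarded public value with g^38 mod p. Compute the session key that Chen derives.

Chen receives Mallory's public value M = 6^38 mod 1259 instead of the honest one.
6^1 ≡ 6 (mod 1259)
6^2 = (6^1)^2 ≡ 6^2 = 36 ≡ 36 (mod 1259)
6^4 = (6^2)^2 ≡ 36^2 = 1296 ≡ 37 (mod 1259)
6^8 = (6^4)^2 ≡ 37^2 = 1369 ≡ 110 (mod 1259)
6^16 = (6^8)^2 ≡ 110^2 = 12100 ≡ 769 (mod 1259)
6^32 = (6^16)^2 ≡ 769^2 = 591361 ≡ 890 (mod 1259)
6^38 = 6^32 · 6^4 · 6^2 ≡ 890 · 37 · 36 ≡ 761 (mod 1259).
So M = 761. Chen computes K = M^23 mod 1259.
761^1 ≡ 761 (mod 1259)
761^2 = (761^1)^2 ≡ 761^2 = 579121 ≡ 1240 (mod 1259)
761^4 = (761^2)^2 ≡ 1240^2 = 1537600 ≡ 361 (mod 1259)
761^8 = (761^4)^2 ≡ 361^2 = 130321 ≡ 644 (mod 1259)
761^16 = (761^8)^2 ≡ 644^2 = 414736 ≡ 525 (mod 1259)
761^23 = 761^16 · 761^4 · 761^2 · 761^1 ≡ 525 · 361 · 1240 · 761 ≡ 1202 (mod 1259).

1202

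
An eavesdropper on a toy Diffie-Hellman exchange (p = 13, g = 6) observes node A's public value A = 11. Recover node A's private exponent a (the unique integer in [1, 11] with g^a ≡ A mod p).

Try successive powers of 6 modulo 13:
6^1 ≡ 6
6^2 ≡ 10
6^3 ≡ 8
6^4 ≡ 9
6^5 ≡ 2
6^6 ≡ 12
6^7 ≡ 7
6^8 ≡ 3
6^9 ≡ 5
6^10 ≡ 4
6^11 ≡ 11
Found: a = 11.

11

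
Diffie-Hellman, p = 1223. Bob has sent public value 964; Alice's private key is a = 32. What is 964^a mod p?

Shared key K = 964^32 mod 1223.
964^1 ≡ 964 (mod 1223)
964^2 = (964^1)^2 ≡ 964^2 = 929296 ≡ 1039 (mod 1223)
964^4 = (964^2)^2 ≡ 1039^2 = 1079521 ≡ 835 (mod 1223)
964^8 = (964^4)^2 ≡ 835^2 = 697225 ≡ 115 (mod 1223)
964^16 = (964^8)^2 ≡ 115^2 = 13225 ≡ 995 (mod 1223)
964^32 = (964^16)^2 ≡ 995^2 = 990025 ≡ 618 (mod 1223)

618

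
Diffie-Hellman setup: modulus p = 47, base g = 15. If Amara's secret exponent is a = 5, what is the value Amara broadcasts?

43

Public value = 15^5 mod 47.
15^1 ≡ 15 (mod 47)
15^2 = (15^1)^2 ≡ 15^2 = 225 ≡ 37 (mod 47)
15^4 = (15^2)^2 ≡ 37^2 = 1369 ≡ 6 (mod 47)
15^5 = 15^4 · 15^1 ≡ 6 · 15 ≡ 43 (mod 47).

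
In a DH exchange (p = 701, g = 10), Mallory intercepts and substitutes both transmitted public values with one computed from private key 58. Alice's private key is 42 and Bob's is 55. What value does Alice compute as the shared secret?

Alice receives Mallory's public value M = 10^58 mod 701 instead of the honest one.
10^1 ≡ 10 (mod 701)
10^2 = (10^1)^2 ≡ 10^2 = 100 ≡ 100 (mod 701)
10^4 = (10^2)^2 ≡ 100^2 = 10000 ≡ 186 (mod 701)
10^8 = (10^4)^2 ≡ 186^2 = 34596 ≡ 247 (mod 701)
10^16 = (10^8)^2 ≡ 247^2 = 61009 ≡ 22 (mod 701)
10^32 = (10^16)^2 ≡ 22^2 = 484 ≡ 484 (mod 701)
10^58 = 10^32 · 10^16 · 10^8 · 10^2 ≡ 484 · 22 · 247 · 100 ≡ 214 (mod 701).
So M = 214. Alice computes K = M^42 mod 701.
214^1 ≡ 214 (mod 701)
214^2 = (214^1)^2 ≡ 214^2 = 45796 ≡ 231 (mod 701)
214^4 = (214^2)^2 ≡ 231^2 = 53361 ≡ 85 (mod 701)
214^8 = (214^4)^2 ≡ 85^2 = 7225 ≡ 215 (mod 701)
214^16 = (214^8)^2 ≡ 215^2 = 46225 ≡ 660 (mod 701)
214^32 = (214^16)^2 ≡ 660^2 = 435600 ≡ 279 (mod 701)
214^42 = 214^32 · 214^8 · 214^2 ≡ 279 · 215 · 231 ≡ 569 (mod 701).

569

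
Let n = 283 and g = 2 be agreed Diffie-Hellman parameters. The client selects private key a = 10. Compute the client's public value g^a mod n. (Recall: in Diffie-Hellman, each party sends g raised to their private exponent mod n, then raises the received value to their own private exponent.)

175

Public value = 2^10 mod 283.
2^1 ≡ 2 (mod 283)
2^2 = (2^1)^2 ≡ 2^2 = 4 ≡ 4 (mod 283)
2^4 = (2^2)^2 ≡ 4^2 = 16 ≡ 16 (mod 283)
2^8 = (2^4)^2 ≡ 16^2 = 256 ≡ 256 (mod 283)
2^10 = 2^8 · 2^2 ≡ 256 · 4 ≡ 175 (mod 283).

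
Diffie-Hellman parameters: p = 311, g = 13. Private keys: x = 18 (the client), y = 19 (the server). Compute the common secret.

13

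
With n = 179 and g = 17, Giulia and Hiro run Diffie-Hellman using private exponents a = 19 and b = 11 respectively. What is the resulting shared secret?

Hiro sends B = g^b mod n = 17^11 mod 179.
17^1 ≡ 17 (mod 179)
17^2 = (17^1)^2 ≡ 17^2 = 289 ≡ 110 (mod 179)
17^4 = (17^2)^2 ≡ 110^2 = 12100 ≡ 107 (mod 179)
17^8 = (17^4)^2 ≡ 107^2 = 11449 ≡ 172 (mod 179)
17^11 = 17^8 · 17^2 · 17^1 ≡ 172 · 110 · 17 ≡ 156 (mod 179).
So B = 156. Giulia then computes K = B^a mod n = 156^19 mod 179.
156^1 ≡ 156 (mod 179)
156^2 = (156^1)^2 ≡ 156^2 = 24336 ≡ 171 (mod 179)
156^4 = (156^2)^2 ≡ 171^2 = 29241 ≡ 64 (mod 179)
156^8 = (156^4)^2 ≡ 64^2 = 4096 ≡ 158 (mod 179)
156^16 = (156^8)^2 ≡ 158^2 = 24964 ≡ 83 (mod 179)
156^19 = 156^16 · 156^2 · 156^1 ≡ 83 · 171 · 156 ≡ 57 (mod 179).

57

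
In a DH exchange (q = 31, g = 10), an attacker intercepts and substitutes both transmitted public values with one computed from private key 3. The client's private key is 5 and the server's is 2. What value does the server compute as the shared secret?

2

The server receives an attacker's public value M = 10^3 mod 31 instead of the honest one.
10^1 ≡ 10 (mod 31)
10^2 = (10^1)^2 ≡ 10^2 = 100 ≡ 7 (mod 31)
10^3 = 10^2 · 10^1 ≡ 7 · 10 ≡ 8 (mod 31).
So M = 8. The server computes K = M^2 mod 31.
8^1 ≡ 8 (mod 31)
8^2 = (8^1)^2 ≡ 8^2 = 64 ≡ 2 (mod 31)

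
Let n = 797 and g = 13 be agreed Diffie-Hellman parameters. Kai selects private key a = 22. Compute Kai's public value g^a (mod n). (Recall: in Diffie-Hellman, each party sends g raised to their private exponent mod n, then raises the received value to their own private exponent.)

Public value = 13^22 (mod 797).
13^1 ≡ 13 (mod 797)
13^2 = (13^1)^2 ≡ 13^2 = 169 ≡ 169 (mod 797)
13^4 = (13^2)^2 ≡ 169^2 = 28561 ≡ 666 (mod 797)
13^8 = (13^4)^2 ≡ 666^2 = 443556 ≡ 424 (mod 797)
13^16 = (13^8)^2 ≡ 424^2 = 179776 ≡ 451 (mod 797)
13^22 = 13^16 · 13^4 · 13^2 ≡ 451 · 666 · 169 ≡ 127 (mod 797).

127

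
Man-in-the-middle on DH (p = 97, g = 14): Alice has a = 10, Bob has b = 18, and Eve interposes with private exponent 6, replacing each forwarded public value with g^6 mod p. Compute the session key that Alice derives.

33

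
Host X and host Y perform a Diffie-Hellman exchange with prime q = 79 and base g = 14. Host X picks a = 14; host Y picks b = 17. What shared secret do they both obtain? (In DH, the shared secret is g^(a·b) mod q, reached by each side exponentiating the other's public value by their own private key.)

22

Host Y sends B = g^b mod q = 14^17 mod 79.
14^1 ≡ 14 (mod 79)
14^2 = (14^1)^2 ≡ 14^2 = 196 ≡ 38 (mod 79)
14^4 = (14^2)^2 ≡ 38^2 = 1444 ≡ 22 (mod 79)
14^8 = (14^4)^2 ≡ 22^2 = 484 ≡ 10 (mod 79)
14^16 = (14^8)^2 ≡ 10^2 = 100 ≡ 21 (mod 79)
14^17 = 14^16 · 14^1 ≡ 21 · 14 ≡ 57 (mod 79).
So B = 57. Host X then computes K = B^a mod q = 57^14 mod 79.
57^1 ≡ 57 (mod 79)
57^2 = (57^1)^2 ≡ 57^2 = 3249 ≡ 10 (mod 79)
57^4 = (57^2)^2 ≡ 10^2 = 100 ≡ 21 (mod 79)
57^8 = (57^4)^2 ≡ 21^2 = 441 ≡ 46 (mod 79)
57^14 = 57^8 · 57^4 · 57^2 ≡ 46 · 21 · 10 ≡ 22 (mod 79).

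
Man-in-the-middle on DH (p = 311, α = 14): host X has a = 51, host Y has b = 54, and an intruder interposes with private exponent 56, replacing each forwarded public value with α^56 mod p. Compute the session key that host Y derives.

16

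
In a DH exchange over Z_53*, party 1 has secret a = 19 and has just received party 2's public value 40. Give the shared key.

Shared key K = 40^19 mod 53.
40^1 ≡ 40 (mod 53)
40^2 = (40^1)^2 ≡ 40^2 = 1600 ≡ 10 (mod 53)
40^4 = (40^2)^2 ≡ 10^2 = 100 ≡ 47 (mod 53)
40^8 = (40^4)^2 ≡ 47^2 = 2209 ≡ 36 (mod 53)
40^16 = (40^8)^2 ≡ 36^2 = 1296 ≡ 24 (mod 53)
40^19 = 40^16 · 40^2 · 40^1 ≡ 24 · 10 · 40 ≡ 7 (mod 53).

7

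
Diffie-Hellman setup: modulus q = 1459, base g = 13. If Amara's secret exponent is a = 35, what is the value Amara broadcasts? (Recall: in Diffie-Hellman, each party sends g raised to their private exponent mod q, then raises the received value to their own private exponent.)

Public value = 13^35 (mod 1459).
13^1 ≡ 13 (mod 1459)
13^2 = (13^1)^2 ≡ 13^2 = 169 ≡ 169 (mod 1459)
13^4 = (13^2)^2 ≡ 169^2 = 28561 ≡ 840 (mod 1459)
13^8 = (13^4)^2 ≡ 840^2 = 705600 ≡ 903 (mod 1459)
13^16 = (13^8)^2 ≡ 903^2 = 815409 ≡ 1287 (mod 1459)
13^32 = (13^16)^2 ≡ 1287^2 = 1656369 ≡ 404 (mod 1459)
13^35 = 13^32 · 13^2 · 13^1 ≡ 404 · 169 · 13 ≡ 516 (mod 1459).

516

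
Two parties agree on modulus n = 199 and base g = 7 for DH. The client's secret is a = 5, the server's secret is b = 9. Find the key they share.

139

The server sends B = g^b mod n = 7^9 mod 199.
7^1 ≡ 7 (mod 199)
7^2 = (7^1)^2 ≡ 7^2 = 49 ≡ 49 (mod 199)
7^4 = (7^2)^2 ≡ 49^2 = 2401 ≡ 13 (mod 199)
7^8 = (7^4)^2 ≡ 13^2 = 169 ≡ 169 (mod 199)
7^9 = 7^8 · 7^1 ≡ 169 · 7 ≡ 188 (mod 199).
So B = 188. The client then computes K = B^a mod n = 188^5 mod 199.
188^1 ≡ 188 (mod 199)
188^2 = (188^1)^2 ≡ 188^2 = 35344 ≡ 121 (mod 199)
188^4 = (188^2)^2 ≡ 121^2 = 14641 ≡ 114 (mod 199)
188^5 = 188^4 · 188^1 ≡ 114 · 188 ≡ 139 (mod 199).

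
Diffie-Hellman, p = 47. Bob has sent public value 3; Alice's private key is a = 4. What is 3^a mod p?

Shared key K = 3^4 mod 47.
3^1 ≡ 3 (mod 47)
3^2 = (3^1)^2 ≡ 3^2 = 9 ≡ 9 (mod 47)
3^4 = (3^2)^2 ≡ 9^2 = 81 ≡ 34 (mod 47)

34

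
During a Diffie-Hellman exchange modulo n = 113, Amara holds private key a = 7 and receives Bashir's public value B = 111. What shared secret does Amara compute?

98

Shared key K = 111^7 mod 113.
111^1 ≡ 111 (mod 113)
111^2 = (111^1)^2 ≡ 111^2 = 12321 ≡ 4 (mod 113)
111^4 = (111^2)^2 ≡ 4^2 = 16 ≡ 16 (mod 113)
111^7 = 111^4 · 111^2 · 111^1 ≡ 16 · 4 · 111 ≡ 98 (mod 113).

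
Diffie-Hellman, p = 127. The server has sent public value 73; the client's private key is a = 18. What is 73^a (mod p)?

8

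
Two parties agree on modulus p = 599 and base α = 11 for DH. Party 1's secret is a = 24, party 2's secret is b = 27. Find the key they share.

Party 1 sends A = α^a mod p = 11^24 mod 599.
11^1 ≡ 11 (mod 599)
11^2 = (11^1)^2 ≡ 11^2 = 121 ≡ 121 (mod 599)
11^4 = (11^2)^2 ≡ 121^2 = 14641 ≡ 265 (mod 599)
11^8 = (11^4)^2 ≡ 265^2 = 70225 ≡ 142 (mod 599)
11^16 = (11^8)^2 ≡ 142^2 = 20164 ≡ 397 (mod 599)
11^24 = 11^16 · 11^8 ≡ 397 · 142 ≡ 68 (mod 599).
So A = 68. Party 2 then computes K = A^b mod p = 68^27 mod 599.
68^1 ≡ 68 (mod 599)
68^2 = (68^1)^2 ≡ 68^2 = 4624 ≡ 431 (mod 599)
68^4 = (68^2)^2 ≡ 431^2 = 185761 ≡ 71 (mod 599)
68^8 = (68^4)^2 ≡ 71^2 = 5041 ≡ 249 (mod 599)
68^16 = (68^8)^2 ≡ 249^2 = 62001 ≡ 304 (mod 599)
68^27 = 68^16 · 68^8 · 68^2 · 68^1 ≡ 304 · 249 · 431 · 68 ≡ 38 (mod 599).

38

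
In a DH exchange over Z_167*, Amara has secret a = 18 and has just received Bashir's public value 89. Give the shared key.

27

Shared key K = 89^18 mod 167.
89^1 ≡ 89 (mod 167)
89^2 = (89^1)^2 ≡ 89^2 = 7921 ≡ 72 (mod 167)
89^4 = (89^2)^2 ≡ 72^2 = 5184 ≡ 7 (mod 167)
89^8 = (89^4)^2 ≡ 7^2 = 49 ≡ 49 (mod 167)
89^16 = (89^8)^2 ≡ 49^2 = 2401 ≡ 63 (mod 167)
89^18 = 89^16 · 89^2 ≡ 63 · 72 ≡ 27 (mod 167).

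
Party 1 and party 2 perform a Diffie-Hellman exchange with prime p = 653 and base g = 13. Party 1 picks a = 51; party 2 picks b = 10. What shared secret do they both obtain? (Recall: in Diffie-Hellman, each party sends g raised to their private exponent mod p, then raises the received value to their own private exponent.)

205

Party 2 sends B = g^b mod p = 13^10 mod 653.
13^1 ≡ 13 (mod 653)
13^2 = (13^1)^2 ≡ 13^2 = 169 ≡ 169 (mod 653)
13^4 = (13^2)^2 ≡ 169^2 = 28561 ≡ 482 (mod 653)
13^8 = (13^4)^2 ≡ 482^2 = 232324 ≡ 509 (mod 653)
13^10 = 13^8 · 13^2 ≡ 509 · 169 ≡ 478 (mod 653).
So B = 478. Party 1 then computes K = B^a mod p = 478^51 mod 653.
478^1 ≡ 478 (mod 653)
478^2 = (478^1)^2 ≡ 478^2 = 228484 ≡ 587 (mod 653)
478^4 = (478^2)^2 ≡ 587^2 = 344569 ≡ 438 (mod 653)
478^8 = (478^4)^2 ≡ 438^2 = 191844 ≡ 515 (mod 653)
478^16 = (478^8)^2 ≡ 515^2 = 265225 ≡ 107 (mod 653)
478^32 = (478^16)^2 ≡ 107^2 = 11449 ≡ 348 (mod 653)
478^51 = 478^32 · 478^16 · 478^2 · 478^1 ≡ 348 · 107 · 587 · 478 ≡ 205 (mod 653).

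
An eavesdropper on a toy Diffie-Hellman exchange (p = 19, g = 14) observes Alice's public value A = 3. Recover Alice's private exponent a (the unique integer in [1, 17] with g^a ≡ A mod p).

Try successive powers of 14 modulo 19:
14^1 ≡ 14
14^2 ≡ 6
14^3 ≡ 8
14^4 ≡ 17
14^5 ≡ 10
14^6 ≡ 7
14^7 ≡ 3
Found: a = 7.

7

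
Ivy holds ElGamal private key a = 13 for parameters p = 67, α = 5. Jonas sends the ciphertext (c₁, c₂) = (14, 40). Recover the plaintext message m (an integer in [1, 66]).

59

Shared mask s = c₁^a mod p = 14^13 mod 67.
14^1 ≡ 14 (mod 67)
14^2 = (14^1)^2 ≡ 14^2 = 196 ≡ 62 (mod 67)
14^4 = (14^2)^2 ≡ 62^2 = 3844 ≡ 25 (mod 67)
14^8 = (14^4)^2 ≡ 25^2 = 625 ≡ 22 (mod 67)
14^13 = 14^8 · 14^4 · 14^1 ≡ 22 · 25 · 14 ≡ 62 (mod 67).
So s = 62; s⁻¹ ≡ 40 (mod 67).
m = c₂ · s⁻¹ mod 67 = 40 · 40 mod 67 = 59.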